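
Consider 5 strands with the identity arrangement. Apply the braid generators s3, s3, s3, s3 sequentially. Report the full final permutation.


Starting with identity [1, 2, 3, 4, 5].
Apply generators in sequence:
  After s3: [1, 2, 4, 3, 5]
  After s3: [1, 2, 3, 4, 5]
  After s3: [1, 2, 4, 3, 5]
  After s3: [1, 2, 3, 4, 5]
Final permutation: [1, 2, 3, 4, 5]

[1, 2, 3, 4, 5]


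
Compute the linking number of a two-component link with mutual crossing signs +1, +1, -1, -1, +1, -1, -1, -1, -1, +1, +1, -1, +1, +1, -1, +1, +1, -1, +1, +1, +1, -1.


Step 1: Count positive crossings: 12
Step 2: Count negative crossings: 10
Step 3: Sum of signs = 12 - 10 = 2
Step 4: Linking number = sum/2 = 2/2 = 1

1


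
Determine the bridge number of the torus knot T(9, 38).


The bridge number of T(p,q) is min(p,q).
min(9, 38) = 9

9


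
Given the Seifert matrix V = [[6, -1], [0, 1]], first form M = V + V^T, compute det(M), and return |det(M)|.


Step 1: Form V + V^T where V = [[6, -1], [0, 1]]
  V^T = [[6, 0], [-1, 1]]
  V + V^T = [[12, -1], [-1, 2]]
Step 2: det(V + V^T) = 12*2 - (-1)*(-1)
  = 24 - 1 = 23
Step 3: Knot determinant = |det(V + V^T)| = |23| = 23

23


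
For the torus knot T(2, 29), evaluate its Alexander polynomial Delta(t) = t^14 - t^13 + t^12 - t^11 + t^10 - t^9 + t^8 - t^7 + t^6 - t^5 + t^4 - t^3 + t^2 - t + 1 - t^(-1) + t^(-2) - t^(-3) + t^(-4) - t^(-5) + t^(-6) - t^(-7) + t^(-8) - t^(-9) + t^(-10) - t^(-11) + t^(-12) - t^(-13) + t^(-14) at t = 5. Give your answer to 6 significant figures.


Substituting t = 5 into Delta(t) = t^14 - t^13 + t^12 - t^11 + t^10 - t^9 + t^8 - t^7 + t^6 - t^5 + t^4 - t^3 + t^2 - t + 1 - t^(-1) + t^(-2) - t^(-3) + t^(-4) - t^(-5) + t^(-6) - t^(-7) + t^(-8) - t^(-9) + t^(-10) - t^(-11) + t^(-12) - t^(-13) + t^(-14):
Term values: (6103515625) + (-1220703125) + (244140625) + (-48828125) + (9765625) + (-1953125) + (390625) + (-78125) + (15625) + (-3125) + (625) + (-125) + (25) + (-5) + (1) + (-0.2) + (0.04) + (-0.008) + (0.0016) + (-0.00032) + (6.4e-05) + (-1.28e-05) + (2.56e-06) + (-5.12e-07) + (1.024e-07) + (-2.048e-08) + (4.096e-09) + (-8.192e-10) + (1.6384e-10)
Sum = 5086263021
Rounded to 6 significant figures: 5.08626e+09

5.08626e+09


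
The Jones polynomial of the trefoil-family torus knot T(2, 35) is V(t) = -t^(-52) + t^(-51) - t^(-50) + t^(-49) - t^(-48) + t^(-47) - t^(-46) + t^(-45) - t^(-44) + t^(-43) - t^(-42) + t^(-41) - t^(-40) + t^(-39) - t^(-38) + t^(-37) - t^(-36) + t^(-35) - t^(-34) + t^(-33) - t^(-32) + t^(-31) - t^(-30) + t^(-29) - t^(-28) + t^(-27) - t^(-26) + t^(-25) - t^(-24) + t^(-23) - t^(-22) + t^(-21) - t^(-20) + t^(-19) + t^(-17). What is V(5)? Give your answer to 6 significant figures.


Substituting t = 5 into V(t) = -t^(-52) + t^(-51) - t^(-50) + t^(-49) - t^(-48) + t^(-47) - t^(-46) + t^(-45) - t^(-44) + t^(-43) - t^(-42) + t^(-41) - t^(-40) + t^(-39) - t^(-38) + t^(-37) - t^(-36) + t^(-35) - t^(-34) + t^(-33) - t^(-32) + t^(-31) - t^(-30) + t^(-29) - t^(-28) + t^(-27) - t^(-26) + t^(-25) - t^(-24) + t^(-23) - t^(-22) + t^(-21) - t^(-20) + t^(-19) + t^(-17):
  (-)t^(-52) = -4.5036e-37
  (+)t^(-51) = 2.2518e-36
  (-)t^(-50) = -1.1259e-35
  (+)t^(-49) = 5.6295e-35
  (-)t^(-48) = -2.81475e-34
  (+)t^(-47) = 1.40737e-33
  (-)t^(-46) = -7.03687e-33
  (+)t^(-45) = 3.51844e-32
  (-)t^(-44) = -1.75922e-31
  (+)t^(-43) = 8.79609e-31
  (-)t^(-42) = -4.39805e-30
  (+)t^(-41) = 2.19902e-29
  (-)t^(-40) = -1.09951e-28
  (+)t^(-39) = 5.49756e-28
  (-)t^(-38) = -2.74878e-27
  (+)t^(-37) = 1.37439e-26
  (-)t^(-36) = -6.87195e-26
  (+)t^(-35) = 3.43597e-25
  (-)t^(-34) = -1.71799e-24
  (+)t^(-33) = 8.58993e-24
  (-)t^(-32) = -4.29497e-23
  (+)t^(-31) = 2.14748e-22
  (-)t^(-30) = -1.07374e-21
  (+)t^(-29) = 5.36871e-21
  (-)t^(-28) = -2.68435e-20
  (+)t^(-27) = 1.34218e-19
  (-)t^(-26) = -6.71089e-19
  (+)t^(-25) = 3.35544e-18
  (-)t^(-24) = -1.67772e-17
  (+)t^(-23) = 8.38861e-17
  (-)t^(-22) = -4.1943e-16
  (+)t^(-21) = 2.09715e-15
  (-)t^(-20) = -1.04858e-14
  (+)t^(-19) = 5.24288e-14
  (+)t^(-17) = 1.31072e-12
Sum = (-4.5036e-37) + (2.2518e-36) + (-1.1259e-35) + (5.6295e-35) + (-2.81475e-34) + (1.40737e-33) + (-7.03687e-33) + (3.51844e-32) + (-1.75922e-31) + (8.79609e-31) + (-4.39805e-30) + (2.19902e-29) + (-1.09951e-28) + (5.49756e-28) + (-2.74878e-27) + (1.37439e-26) + (-6.87195e-26) + (3.43597e-25) + (-1.71799e-24) + (8.58993e-24) + (-4.29497e-23) + (2.14748e-22) + (-1.07374e-21) + (5.36871e-21) + (-2.68435e-20) + (1.34218e-19) + (-6.71089e-19) + (3.35544e-18) + (-1.67772e-17) + (8.38861e-17) + (-4.1943e-16) + (2.09715e-15) + (-1.04858e-14) + (5.24288e-14) + (1.31072e-12)
= 1.354410667e-12
Rounded to 6 significant figures: 1.35441e-12

1.35441e-12


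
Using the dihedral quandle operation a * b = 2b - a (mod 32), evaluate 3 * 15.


3 * 15 = 2*15 - 3 mod 32
= 30 - 3 mod 32
= 27 mod 32 = 27

27


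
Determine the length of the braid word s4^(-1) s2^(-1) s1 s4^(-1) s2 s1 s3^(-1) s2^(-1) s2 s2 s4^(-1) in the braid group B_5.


The word length counts the number of generators (including inverses).
Listing each generator: s4^(-1), s2^(-1), s1, s4^(-1), s2, s1, s3^(-1), s2^(-1), s2, s2, s4^(-1)
There are 11 generators in this braid word.

11


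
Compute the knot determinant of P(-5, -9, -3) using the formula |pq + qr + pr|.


Step 1: Compute pq + qr + pr.
pq = (-5)*(-9) = 45
qr = (-9)*(-3) = 27
pr = (-5)*(-3) = 15
pq + qr + pr = 45 + 27 + 15 = 87
Step 2: Take absolute value.
det(P(-5,-9,-3)) = |87| = 87

87


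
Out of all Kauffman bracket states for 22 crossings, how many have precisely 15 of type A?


We choose which 15 of 22 crossings get A-smoothings.
C(22, 15) = 22! / (15! * 7!)
= 170544

170544


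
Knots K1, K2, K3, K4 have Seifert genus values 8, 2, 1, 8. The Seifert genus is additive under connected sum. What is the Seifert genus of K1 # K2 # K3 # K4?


The Seifert genus is additive under connected sum.
Seifert genus(K1 # K2 # K3 # K4) = (8) + (2) + (1) + (8)
= 19

19


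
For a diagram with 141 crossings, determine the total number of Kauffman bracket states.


Each crossing contributes 2 choices (A-smoothing or B-smoothing).
Total states = 2^141 = 2787593149816327892691964784081045188247552

2787593149816327892691964784081045188247552


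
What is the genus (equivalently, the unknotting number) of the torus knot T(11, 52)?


For a torus knot T(p,q), both the unknotting number and genus equal (p-1)(q-1)/2.
= (11-1)(52-1)/2
= 10*51/2
= 510/2 = 255

255


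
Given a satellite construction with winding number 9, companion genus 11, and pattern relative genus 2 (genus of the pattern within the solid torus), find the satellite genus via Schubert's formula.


Schubert: g(satellite) = g_rel(pattern) + |winding| * g(companion),
where g_rel(pattern) is the genus of the pattern relative to the solid torus.
= 2 + 9 * 11
= 2 + 99 = 101

101


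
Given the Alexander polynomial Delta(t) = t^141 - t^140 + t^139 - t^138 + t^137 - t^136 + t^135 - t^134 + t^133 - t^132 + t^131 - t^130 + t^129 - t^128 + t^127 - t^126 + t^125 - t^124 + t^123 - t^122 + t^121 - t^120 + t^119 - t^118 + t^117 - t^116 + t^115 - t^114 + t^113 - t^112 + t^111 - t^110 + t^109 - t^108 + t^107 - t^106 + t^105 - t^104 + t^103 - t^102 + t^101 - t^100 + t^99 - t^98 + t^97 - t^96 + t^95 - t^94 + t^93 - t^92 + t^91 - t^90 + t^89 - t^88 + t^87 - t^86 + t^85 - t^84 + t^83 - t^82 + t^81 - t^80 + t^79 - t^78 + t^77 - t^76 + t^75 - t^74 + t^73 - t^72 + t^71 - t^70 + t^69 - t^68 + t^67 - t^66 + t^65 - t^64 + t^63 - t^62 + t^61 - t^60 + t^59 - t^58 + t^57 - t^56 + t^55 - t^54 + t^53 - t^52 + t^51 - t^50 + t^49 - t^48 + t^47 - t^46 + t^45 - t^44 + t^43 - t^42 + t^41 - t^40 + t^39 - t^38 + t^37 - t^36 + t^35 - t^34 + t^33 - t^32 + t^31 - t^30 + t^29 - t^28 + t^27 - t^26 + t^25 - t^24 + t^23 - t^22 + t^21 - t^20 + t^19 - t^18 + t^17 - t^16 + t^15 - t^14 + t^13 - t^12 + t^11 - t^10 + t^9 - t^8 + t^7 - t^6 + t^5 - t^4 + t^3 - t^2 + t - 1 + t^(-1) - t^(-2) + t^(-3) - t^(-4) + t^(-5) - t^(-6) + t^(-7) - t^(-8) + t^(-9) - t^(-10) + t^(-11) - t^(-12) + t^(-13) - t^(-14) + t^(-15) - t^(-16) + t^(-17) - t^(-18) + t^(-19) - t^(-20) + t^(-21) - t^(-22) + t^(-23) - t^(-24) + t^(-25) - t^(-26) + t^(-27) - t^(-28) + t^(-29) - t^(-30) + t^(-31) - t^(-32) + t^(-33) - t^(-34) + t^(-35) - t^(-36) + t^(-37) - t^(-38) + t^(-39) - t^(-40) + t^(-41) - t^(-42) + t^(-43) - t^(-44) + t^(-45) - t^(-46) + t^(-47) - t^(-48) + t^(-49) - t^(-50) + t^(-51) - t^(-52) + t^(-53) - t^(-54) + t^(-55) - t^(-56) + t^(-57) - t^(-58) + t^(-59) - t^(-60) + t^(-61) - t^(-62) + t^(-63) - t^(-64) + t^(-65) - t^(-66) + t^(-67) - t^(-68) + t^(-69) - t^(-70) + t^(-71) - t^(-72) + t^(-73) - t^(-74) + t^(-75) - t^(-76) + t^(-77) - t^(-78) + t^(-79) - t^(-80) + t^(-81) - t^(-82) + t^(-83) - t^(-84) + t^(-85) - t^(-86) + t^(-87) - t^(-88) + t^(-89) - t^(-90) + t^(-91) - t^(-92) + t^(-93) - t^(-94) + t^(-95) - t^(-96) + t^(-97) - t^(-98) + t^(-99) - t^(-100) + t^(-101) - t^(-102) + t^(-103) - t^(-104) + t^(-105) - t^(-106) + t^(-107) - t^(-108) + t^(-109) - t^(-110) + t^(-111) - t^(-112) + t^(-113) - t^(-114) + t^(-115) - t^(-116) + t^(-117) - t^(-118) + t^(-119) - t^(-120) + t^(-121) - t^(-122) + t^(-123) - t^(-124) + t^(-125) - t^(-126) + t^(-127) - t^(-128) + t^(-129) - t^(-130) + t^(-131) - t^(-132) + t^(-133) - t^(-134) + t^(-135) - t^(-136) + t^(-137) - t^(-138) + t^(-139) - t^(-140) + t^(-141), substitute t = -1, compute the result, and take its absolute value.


Step 1: The polynomial has 283 terms with alternating signs, exponents from 141 down to -141.
Step 2: Substitute t = -1. The i-th term has coefficient (-1)^i and exponent (m-i),
  so its value is (-1)^i * (-1)^(m-i) = (-1)^m = -1 for every i.
Step 3: All 283 terms equal -1, so Delta(-1) = 283 * (-1) = -283
Step 4: |Delta(-1)| = 283

283


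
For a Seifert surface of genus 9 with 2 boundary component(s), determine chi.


chi = 2 - 2g - b
= 2 - 2*9 - 2
= 2 - 18 - 2 = -18

-18


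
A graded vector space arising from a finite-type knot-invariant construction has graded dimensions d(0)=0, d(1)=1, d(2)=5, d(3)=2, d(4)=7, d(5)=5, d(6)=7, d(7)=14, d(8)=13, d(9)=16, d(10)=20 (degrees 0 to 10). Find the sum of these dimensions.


Total dimension = d(0) + d(1) + ... + d(10)
= 0 + 1 + 5 + 2 + 7 + 5 + 7 + 14 + 13 + 16 + 20
= 90

90


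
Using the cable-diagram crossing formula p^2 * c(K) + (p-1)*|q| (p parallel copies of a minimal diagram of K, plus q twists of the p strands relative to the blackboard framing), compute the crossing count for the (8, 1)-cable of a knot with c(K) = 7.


Step 1: Each of the c(K) crossings of the companion diagram becomes p*p = p^2 crossings among the p parallel strands, and each of the |q| twists s_1 s_2 ... s_(p-1) adds (p-1) crossings.
  Crossings = p^2 * c(K) + (p-1)*|q|
Step 2: = 8^2 * 7 + (8-1)*1
Step 3: = 64*7 + 7*1
Step 4: = 448 + 7 = 455

455


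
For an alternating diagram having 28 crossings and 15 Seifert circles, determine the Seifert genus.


For alternating knots, g = (c - s + 1)/2.
= (28 - 15 + 1)/2
= 14/2 = 7

7


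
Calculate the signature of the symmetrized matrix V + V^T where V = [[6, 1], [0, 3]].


Step 1: V + V^T = [[12, 1], [1, 6]]
Step 2: trace = 18, det = 71
Step 3: Discriminant = 18^2 - 4*71 = 40
Step 4: Eigenvalues: 12.1623, 5.83772
Step 5: Signature = (# positive eigenvalues) - (# negative eigenvalues) = 2

2


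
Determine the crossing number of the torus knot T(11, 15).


For a torus knot T(p, q) with gcd(p,q)=1,
the crossing number is min(p*(q-1), q*(p-1)).
p*(q-1) = 11*14 = 154
q*(p-1) = 15*10 = 150
min(154, 150) = 150

150


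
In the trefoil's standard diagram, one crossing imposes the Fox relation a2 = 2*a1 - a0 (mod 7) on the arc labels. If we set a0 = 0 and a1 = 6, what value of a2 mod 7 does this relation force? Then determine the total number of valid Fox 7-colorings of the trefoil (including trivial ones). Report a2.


Step 1: Apply the given crossing relation 2*a1 - a0 - a2 = 0 (mod 7).
  a2 = 2*a1 - a0 mod 7
  a2 = 2*6 - 0 mod 7
  a2 = 12 - 0 mod 7
  a2 = 12 mod 7 = 5
Step 2: The trefoil has determinant 3.
  Number of Fox p-colorings (p prime) is p^2 if p = 3, else p.
  Since 7 does not divide 3, only trivial (constant) colorings exist.
  (So the trial a0 = 0, a1 = 6 with a0 != a1 does NOT extend to a valid coloring of the whole trefoil: the other two crossing relations require 3*(a1 - a0) = 0 (mod 7), which fails.)
  Total colorings = 7
Step 3: a2 = 5, total Fox 7-colorings = 7

5


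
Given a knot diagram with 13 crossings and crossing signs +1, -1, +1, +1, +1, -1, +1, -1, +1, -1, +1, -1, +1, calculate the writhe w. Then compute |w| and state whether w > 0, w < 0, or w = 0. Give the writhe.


Step 1: Count positive crossings (+1).
Positive crossings: 8
Step 2: Count negative crossings (-1).
Negative crossings: 5
Step 3: Writhe = (positive) - (negative)
w = 8 - 5 = 3
Step 4: |w| = 3, and w is positive

3


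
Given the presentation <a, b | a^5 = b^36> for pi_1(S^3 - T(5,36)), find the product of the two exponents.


The relation is a^5 = b^36.
Product of exponents = 5 * 36
= 180

180


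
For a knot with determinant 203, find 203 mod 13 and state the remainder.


Step 1: A knot is p-colorable if and only if p divides its determinant.
Step 2: Compute 203 mod 13.
203 = 15 * 13 + 8
Step 3: 203 mod 13 = 8
Step 4: The knot is 13-colorable: no

8


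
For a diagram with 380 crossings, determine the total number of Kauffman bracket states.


Each crossing contributes 2 choices (A-smoothing or B-smoothing).
Total states = 2^380 = 2462625387274654950767440006258975862817483704404090416746768337765357610718575663213391640930307227550414249394176

2462625387274654950767440006258975862817483704404090416746768337765357610718575663213391640930307227550414249394176


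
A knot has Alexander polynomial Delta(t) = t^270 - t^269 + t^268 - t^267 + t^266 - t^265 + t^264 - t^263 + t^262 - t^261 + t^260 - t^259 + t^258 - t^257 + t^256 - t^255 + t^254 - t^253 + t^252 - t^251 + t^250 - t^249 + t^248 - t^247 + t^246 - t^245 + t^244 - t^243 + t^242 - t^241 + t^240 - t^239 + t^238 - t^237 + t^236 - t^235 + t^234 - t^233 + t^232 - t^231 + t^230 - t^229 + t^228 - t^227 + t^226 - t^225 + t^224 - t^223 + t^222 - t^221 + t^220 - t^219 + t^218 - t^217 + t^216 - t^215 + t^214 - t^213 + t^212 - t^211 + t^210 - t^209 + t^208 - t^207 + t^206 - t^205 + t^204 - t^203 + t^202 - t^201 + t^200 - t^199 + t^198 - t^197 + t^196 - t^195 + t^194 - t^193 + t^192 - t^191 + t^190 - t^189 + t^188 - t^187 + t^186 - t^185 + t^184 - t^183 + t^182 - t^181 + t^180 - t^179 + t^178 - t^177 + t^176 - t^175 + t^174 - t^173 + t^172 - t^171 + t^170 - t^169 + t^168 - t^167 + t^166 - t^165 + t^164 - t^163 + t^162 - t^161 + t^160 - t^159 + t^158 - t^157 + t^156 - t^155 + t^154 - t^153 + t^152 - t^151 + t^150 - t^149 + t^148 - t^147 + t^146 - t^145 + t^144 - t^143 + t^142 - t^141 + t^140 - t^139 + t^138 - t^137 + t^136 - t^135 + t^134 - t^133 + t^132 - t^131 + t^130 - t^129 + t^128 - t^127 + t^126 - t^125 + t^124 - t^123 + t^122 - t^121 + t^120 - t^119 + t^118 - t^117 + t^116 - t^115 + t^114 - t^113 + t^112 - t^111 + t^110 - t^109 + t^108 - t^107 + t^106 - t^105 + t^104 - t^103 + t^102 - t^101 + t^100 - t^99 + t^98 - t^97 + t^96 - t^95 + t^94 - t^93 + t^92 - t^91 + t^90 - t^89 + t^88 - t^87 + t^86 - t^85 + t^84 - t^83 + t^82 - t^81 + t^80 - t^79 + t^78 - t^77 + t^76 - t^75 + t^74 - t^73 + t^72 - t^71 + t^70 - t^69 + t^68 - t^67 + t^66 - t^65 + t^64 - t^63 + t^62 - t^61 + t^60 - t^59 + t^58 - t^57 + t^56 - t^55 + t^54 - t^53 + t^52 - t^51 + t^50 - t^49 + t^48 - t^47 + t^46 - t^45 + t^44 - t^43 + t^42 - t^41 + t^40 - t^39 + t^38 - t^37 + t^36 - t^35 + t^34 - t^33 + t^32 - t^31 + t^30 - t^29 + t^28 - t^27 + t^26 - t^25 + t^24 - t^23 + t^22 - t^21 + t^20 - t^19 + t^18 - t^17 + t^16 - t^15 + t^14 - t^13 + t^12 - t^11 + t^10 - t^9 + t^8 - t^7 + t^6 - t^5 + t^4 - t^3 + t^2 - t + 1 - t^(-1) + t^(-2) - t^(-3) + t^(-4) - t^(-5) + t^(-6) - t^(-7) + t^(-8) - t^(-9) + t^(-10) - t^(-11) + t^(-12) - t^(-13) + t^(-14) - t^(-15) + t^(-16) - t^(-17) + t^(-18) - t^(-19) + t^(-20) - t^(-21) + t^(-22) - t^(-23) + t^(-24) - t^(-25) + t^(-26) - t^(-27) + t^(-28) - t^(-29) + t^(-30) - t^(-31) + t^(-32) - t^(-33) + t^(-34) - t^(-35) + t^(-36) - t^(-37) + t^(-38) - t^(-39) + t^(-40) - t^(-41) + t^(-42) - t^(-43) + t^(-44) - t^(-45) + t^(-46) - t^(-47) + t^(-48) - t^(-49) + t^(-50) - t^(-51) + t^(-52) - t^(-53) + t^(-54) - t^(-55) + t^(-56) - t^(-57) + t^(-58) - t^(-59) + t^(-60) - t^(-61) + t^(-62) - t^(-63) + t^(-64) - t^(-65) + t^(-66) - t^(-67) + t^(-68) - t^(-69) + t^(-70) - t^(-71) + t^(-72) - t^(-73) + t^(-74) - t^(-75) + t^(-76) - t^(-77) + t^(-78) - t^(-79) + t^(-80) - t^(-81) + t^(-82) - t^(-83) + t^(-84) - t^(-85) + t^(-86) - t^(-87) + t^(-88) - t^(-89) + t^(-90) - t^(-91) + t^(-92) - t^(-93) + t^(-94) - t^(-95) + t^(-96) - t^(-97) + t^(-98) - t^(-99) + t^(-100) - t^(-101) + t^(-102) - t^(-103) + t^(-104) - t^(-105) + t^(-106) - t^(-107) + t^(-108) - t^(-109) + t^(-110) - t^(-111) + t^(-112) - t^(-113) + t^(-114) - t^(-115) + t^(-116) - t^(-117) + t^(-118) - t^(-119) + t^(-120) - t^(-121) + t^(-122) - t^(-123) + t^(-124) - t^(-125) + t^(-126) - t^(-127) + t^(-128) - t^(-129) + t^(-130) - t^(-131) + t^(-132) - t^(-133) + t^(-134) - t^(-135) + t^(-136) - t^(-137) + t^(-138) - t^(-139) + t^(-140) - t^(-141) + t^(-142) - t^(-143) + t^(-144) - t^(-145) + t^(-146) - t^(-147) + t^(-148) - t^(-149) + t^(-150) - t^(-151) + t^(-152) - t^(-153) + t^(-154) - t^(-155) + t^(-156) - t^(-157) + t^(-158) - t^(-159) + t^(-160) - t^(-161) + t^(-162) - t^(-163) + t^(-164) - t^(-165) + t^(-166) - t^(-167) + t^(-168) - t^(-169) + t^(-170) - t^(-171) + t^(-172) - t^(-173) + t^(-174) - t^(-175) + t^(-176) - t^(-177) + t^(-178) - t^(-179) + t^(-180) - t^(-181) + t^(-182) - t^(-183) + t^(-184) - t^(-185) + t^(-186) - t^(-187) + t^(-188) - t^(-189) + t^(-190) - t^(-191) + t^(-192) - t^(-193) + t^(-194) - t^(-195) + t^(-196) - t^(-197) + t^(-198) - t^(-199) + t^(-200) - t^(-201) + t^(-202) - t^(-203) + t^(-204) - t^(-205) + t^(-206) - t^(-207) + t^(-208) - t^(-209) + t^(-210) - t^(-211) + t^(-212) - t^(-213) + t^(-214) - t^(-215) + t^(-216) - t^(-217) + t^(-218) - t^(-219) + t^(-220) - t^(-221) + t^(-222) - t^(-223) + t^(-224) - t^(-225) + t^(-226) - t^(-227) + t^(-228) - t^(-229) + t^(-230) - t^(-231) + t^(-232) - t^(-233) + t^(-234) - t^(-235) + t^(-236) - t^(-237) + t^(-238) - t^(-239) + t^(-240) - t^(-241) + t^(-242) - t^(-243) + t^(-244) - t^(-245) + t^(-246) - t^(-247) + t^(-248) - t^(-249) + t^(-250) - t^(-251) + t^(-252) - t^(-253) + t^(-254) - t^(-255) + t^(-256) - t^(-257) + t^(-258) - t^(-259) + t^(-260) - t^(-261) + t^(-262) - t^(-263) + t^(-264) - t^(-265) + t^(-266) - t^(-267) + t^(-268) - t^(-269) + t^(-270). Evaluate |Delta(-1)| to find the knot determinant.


Step 1: The polynomial has 541 terms with alternating signs, exponents from 270 down to -270.
Step 2: Substitute t = -1. The i-th term has coefficient (-1)^i and exponent (m-i),
  so its value is (-1)^i * (-1)^(m-i) = (-1)^m = 1 for every i.
Step 3: All 541 terms equal 1, so Delta(-1) = 541 * (1) = 541
Step 4: |Delta(-1)| = 541

541


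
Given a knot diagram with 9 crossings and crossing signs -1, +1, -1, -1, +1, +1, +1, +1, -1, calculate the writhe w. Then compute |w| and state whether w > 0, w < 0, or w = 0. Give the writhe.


Step 1: Count positive crossings (+1).
Positive crossings: 5
Step 2: Count negative crossings (-1).
Negative crossings: 4
Step 3: Writhe = (positive) - (negative)
w = 5 - 4 = 1
Step 4: |w| = 1, and w is positive

1


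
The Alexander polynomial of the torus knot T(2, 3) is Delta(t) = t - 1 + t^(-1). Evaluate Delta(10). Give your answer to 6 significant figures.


Substituting t = 10 into Delta(t) = t - 1 + t^(-1):
Term values: (10) + (-1) + (0.1)
Sum = 9.1
Rounded to 6 significant figures: 9.1

9.1


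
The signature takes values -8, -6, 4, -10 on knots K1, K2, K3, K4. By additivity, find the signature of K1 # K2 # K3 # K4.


The signature is additive under connected sum.
signature(K1 # K2 # K3 # K4) = (-8) + (-6) + (4) + (-10)
= -20

-20


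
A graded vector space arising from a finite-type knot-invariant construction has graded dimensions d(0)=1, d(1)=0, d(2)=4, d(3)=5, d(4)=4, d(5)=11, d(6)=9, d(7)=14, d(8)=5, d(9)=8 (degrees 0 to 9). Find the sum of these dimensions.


Total dimension = d(0) + d(1) + ... + d(9)
= 1 + 0 + 4 + 5 + 4 + 11 + 9 + 14 + 5 + 8
= 61

61


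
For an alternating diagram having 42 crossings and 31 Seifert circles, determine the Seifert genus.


For alternating knots, g = (c - s + 1)/2.
= (42 - 31 + 1)/2
= 12/2 = 6

6


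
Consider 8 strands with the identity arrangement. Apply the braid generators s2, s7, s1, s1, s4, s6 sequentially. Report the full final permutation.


Starting with identity [1, 2, 3, 4, 5, 6, 7, 8].
Apply generators in sequence:
  After s2: [1, 3, 2, 4, 5, 6, 7, 8]
  After s7: [1, 3, 2, 4, 5, 6, 8, 7]
  After s1: [3, 1, 2, 4, 5, 6, 8, 7]
  After s1: [1, 3, 2, 4, 5, 6, 8, 7]
  After s4: [1, 3, 2, 5, 4, 6, 8, 7]
  After s6: [1, 3, 2, 5, 4, 8, 6, 7]
Final permutation: [1, 3, 2, 5, 4, 8, 6, 7]

[1, 3, 2, 5, 4, 8, 6, 7]


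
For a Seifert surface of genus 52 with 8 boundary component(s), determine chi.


chi = 2 - 2g - b
= 2 - 2*52 - 8
= 2 - 104 - 8 = -110

-110


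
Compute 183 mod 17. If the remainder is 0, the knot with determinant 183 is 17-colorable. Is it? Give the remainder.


Step 1: A knot is p-colorable if and only if p divides its determinant.
Step 2: Compute 183 mod 17.
183 = 10 * 17 + 13
Step 3: 183 mod 17 = 13
Step 4: The knot is 17-colorable: no

13


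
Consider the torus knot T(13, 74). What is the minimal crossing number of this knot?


For a torus knot T(p, q) with gcd(p,q)=1,
the crossing number is min(p*(q-1), q*(p-1)).
p*(q-1) = 13*73 = 949
q*(p-1) = 74*12 = 888
min(949, 888) = 888

888


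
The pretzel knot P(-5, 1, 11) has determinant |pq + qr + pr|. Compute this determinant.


Step 1: Compute pq + qr + pr.
pq = (-5)*1 = -5
qr = 1*11 = 11
pr = (-5)*11 = -55
pq + qr + pr = -5 + 11 + (-55) = -49
Step 2: Take absolute value.
det(P(-5,1,11)) = |-49| = 49

49


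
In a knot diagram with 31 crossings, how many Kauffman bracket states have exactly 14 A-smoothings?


We choose which 14 of 31 crossings get A-smoothings.
C(31, 14) = 31! / (14! * 17!)
= 265182525

265182525


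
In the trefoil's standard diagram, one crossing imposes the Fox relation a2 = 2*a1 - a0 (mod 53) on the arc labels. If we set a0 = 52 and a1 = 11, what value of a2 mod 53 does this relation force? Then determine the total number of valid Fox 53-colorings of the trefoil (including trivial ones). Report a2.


Step 1: Apply the given crossing relation 2*a1 - a0 - a2 = 0 (mod 53).
  a2 = 2*a1 - a0 mod 53
  a2 = 2*11 - 52 mod 53
  a2 = 22 - 52 mod 53
  a2 = -30 mod 53 = 23
Step 2: The trefoil has determinant 3.
  Number of Fox p-colorings (p prime) is p^2 if p = 3, else p.
  Since 53 does not divide 3, only trivial (constant) colorings exist.
  (So the trial a0 = 52, a1 = 11 with a0 != a1 does NOT extend to a valid coloring of the whole trefoil: the other two crossing relations require 3*(a1 - a0) = 0 (mod 53), which fails.)
  Total colorings = 53
Step 3: a2 = 23, total Fox 53-colorings = 53

23


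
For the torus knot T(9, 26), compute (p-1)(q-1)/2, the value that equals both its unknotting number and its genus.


For a torus knot T(p,q), both the unknotting number and genus equal (p-1)(q-1)/2.
= (9-1)(26-1)/2
= 8*25/2
= 200/2 = 100

100


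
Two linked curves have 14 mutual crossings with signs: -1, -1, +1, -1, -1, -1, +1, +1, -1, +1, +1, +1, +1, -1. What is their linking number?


Step 1: Count positive crossings: 7
Step 2: Count negative crossings: 7
Step 3: Sum of signs = 7 - 7 = 0
Step 4: Linking number = sum/2 = 0/2 = 0

0


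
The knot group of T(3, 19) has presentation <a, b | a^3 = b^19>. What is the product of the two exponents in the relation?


The relation is a^3 = b^19.
Product of exponents = 3 * 19
= 57

57


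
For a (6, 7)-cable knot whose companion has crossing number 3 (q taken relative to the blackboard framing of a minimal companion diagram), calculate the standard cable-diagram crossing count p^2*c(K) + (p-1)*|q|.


Step 1: Each of the c(K) crossings of the companion diagram becomes p*p = p^2 crossings among the p parallel strands, and each of the |q| twists s_1 s_2 ... s_(p-1) adds (p-1) crossings.
  Crossings = p^2 * c(K) + (p-1)*|q|
Step 2: = 6^2 * 3 + (6-1)*7
Step 3: = 36*3 + 5*7
Step 4: = 108 + 35 = 143

143


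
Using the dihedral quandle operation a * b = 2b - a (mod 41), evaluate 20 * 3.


20 * 3 = 2*3 - 20 mod 41
= 6 - 20 mod 41
= -14 mod 41 = 27

27


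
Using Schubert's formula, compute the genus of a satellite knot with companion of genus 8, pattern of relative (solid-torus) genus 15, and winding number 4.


Schubert: g(satellite) = g_rel(pattern) + |winding| * g(companion),
where g_rel(pattern) is the genus of the pattern relative to the solid torus.
= 15 + 4 * 8
= 15 + 32 = 47

47


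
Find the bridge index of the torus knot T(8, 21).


The bridge number of T(p,q) is min(p,q).
min(8, 21) = 8

8


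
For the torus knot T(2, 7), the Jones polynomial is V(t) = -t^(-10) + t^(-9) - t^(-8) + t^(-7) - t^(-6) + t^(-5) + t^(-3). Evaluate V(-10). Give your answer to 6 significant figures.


Substituting t = -10 into V(t) = -t^(-10) + t^(-9) - t^(-8) + t^(-7) - t^(-6) + t^(-5) + t^(-3):
  (-)t^(-10) = -1e-10
  (+)t^(-9) = -1e-09
  (-)t^(-8) = -1e-08
  (+)t^(-7) = -1e-07
  (-)t^(-6) = -1e-06
  (+)t^(-5) = -1e-05
  (+)t^(-3) = -0.001
Sum = (-1e-10) + (-1e-09) + (-1e-08) + (-1e-07) + (-1e-06) + (-1e-05) + (-0.001)
= -0.0010111111
Rounded to 6 significant figures: -0.00101111

-0.00101111


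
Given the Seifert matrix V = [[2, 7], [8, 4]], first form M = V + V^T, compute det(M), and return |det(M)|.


Step 1: Form V + V^T where V = [[2, 7], [8, 4]]
  V^T = [[2, 8], [7, 4]]
  V + V^T = [[4, 15], [15, 8]]
Step 2: det(V + V^T) = 4*8 - 15*15
  = 32 - 225 = -193
Step 3: Knot determinant = |det(V + V^T)| = |-193| = 193

193


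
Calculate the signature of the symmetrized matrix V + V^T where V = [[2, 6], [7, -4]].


Step 1: V + V^T = [[4, 13], [13, -8]]
Step 2: trace = -4, det = -201
Step 3: Discriminant = (-4)^2 - 4*(-201) = 820
Step 4: Eigenvalues: 12.3178, -16.3178
Step 5: Signature = (# positive eigenvalues) - (# negative eigenvalues) = 0

0


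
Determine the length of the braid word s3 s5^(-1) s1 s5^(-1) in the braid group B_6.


The word length counts the number of generators (including inverses).
Listing each generator: s3, s5^(-1), s1, s5^(-1)
There are 4 generators in this braid word.

4


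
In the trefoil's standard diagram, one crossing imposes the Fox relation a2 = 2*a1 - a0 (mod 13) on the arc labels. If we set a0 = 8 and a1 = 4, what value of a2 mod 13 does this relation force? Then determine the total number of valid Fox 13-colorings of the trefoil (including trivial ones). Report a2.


Step 1: Apply the given crossing relation 2*a1 - a0 - a2 = 0 (mod 13).
  a2 = 2*a1 - a0 mod 13
  a2 = 2*4 - 8 mod 13
  a2 = 8 - 8 mod 13
  a2 = 0 mod 13 = 0
Step 2: The trefoil has determinant 3.
  Number of Fox p-colorings (p prime) is p^2 if p = 3, else p.
  Since 13 does not divide 3, only trivial (constant) colorings exist.
  (So the trial a0 = 8, a1 = 4 with a0 != a1 does NOT extend to a valid coloring of the whole trefoil: the other two crossing relations require 3*(a1 - a0) = 0 (mod 13), which fails.)
  Total colorings = 13
Step 3: a2 = 0, total Fox 13-colorings = 13

0


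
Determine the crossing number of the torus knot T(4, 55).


For a torus knot T(p, q) with gcd(p,q)=1,
the crossing number is min(p*(q-1), q*(p-1)).
p*(q-1) = 4*54 = 216
q*(p-1) = 55*3 = 165
min(216, 165) = 165

165


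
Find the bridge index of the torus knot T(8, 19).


The bridge number of T(p,q) is min(p,q).
min(8, 19) = 8

8


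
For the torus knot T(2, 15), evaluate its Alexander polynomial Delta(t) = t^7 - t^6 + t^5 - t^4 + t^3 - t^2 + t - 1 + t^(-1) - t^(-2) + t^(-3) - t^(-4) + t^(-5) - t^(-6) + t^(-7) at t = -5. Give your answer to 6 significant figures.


Substituting t = -5 into Delta(t) = t^7 - t^6 + t^5 - t^4 + t^3 - t^2 + t - 1 + t^(-1) - t^(-2) + t^(-3) - t^(-4) + t^(-5) - t^(-6) + t^(-7):
Term values: (-78125) + (-15625) + (-3125) + (-625) + (-125) + (-25) + (-5) + (-1) + (-0.2) + (-0.04) + (-0.008) + (-0.0016) + (-0.00032) + (-6.4e-05) + (-1.28e-05)
Sum = -97656.25
Rounded to 6 significant figures: -97656.2

-97656.2


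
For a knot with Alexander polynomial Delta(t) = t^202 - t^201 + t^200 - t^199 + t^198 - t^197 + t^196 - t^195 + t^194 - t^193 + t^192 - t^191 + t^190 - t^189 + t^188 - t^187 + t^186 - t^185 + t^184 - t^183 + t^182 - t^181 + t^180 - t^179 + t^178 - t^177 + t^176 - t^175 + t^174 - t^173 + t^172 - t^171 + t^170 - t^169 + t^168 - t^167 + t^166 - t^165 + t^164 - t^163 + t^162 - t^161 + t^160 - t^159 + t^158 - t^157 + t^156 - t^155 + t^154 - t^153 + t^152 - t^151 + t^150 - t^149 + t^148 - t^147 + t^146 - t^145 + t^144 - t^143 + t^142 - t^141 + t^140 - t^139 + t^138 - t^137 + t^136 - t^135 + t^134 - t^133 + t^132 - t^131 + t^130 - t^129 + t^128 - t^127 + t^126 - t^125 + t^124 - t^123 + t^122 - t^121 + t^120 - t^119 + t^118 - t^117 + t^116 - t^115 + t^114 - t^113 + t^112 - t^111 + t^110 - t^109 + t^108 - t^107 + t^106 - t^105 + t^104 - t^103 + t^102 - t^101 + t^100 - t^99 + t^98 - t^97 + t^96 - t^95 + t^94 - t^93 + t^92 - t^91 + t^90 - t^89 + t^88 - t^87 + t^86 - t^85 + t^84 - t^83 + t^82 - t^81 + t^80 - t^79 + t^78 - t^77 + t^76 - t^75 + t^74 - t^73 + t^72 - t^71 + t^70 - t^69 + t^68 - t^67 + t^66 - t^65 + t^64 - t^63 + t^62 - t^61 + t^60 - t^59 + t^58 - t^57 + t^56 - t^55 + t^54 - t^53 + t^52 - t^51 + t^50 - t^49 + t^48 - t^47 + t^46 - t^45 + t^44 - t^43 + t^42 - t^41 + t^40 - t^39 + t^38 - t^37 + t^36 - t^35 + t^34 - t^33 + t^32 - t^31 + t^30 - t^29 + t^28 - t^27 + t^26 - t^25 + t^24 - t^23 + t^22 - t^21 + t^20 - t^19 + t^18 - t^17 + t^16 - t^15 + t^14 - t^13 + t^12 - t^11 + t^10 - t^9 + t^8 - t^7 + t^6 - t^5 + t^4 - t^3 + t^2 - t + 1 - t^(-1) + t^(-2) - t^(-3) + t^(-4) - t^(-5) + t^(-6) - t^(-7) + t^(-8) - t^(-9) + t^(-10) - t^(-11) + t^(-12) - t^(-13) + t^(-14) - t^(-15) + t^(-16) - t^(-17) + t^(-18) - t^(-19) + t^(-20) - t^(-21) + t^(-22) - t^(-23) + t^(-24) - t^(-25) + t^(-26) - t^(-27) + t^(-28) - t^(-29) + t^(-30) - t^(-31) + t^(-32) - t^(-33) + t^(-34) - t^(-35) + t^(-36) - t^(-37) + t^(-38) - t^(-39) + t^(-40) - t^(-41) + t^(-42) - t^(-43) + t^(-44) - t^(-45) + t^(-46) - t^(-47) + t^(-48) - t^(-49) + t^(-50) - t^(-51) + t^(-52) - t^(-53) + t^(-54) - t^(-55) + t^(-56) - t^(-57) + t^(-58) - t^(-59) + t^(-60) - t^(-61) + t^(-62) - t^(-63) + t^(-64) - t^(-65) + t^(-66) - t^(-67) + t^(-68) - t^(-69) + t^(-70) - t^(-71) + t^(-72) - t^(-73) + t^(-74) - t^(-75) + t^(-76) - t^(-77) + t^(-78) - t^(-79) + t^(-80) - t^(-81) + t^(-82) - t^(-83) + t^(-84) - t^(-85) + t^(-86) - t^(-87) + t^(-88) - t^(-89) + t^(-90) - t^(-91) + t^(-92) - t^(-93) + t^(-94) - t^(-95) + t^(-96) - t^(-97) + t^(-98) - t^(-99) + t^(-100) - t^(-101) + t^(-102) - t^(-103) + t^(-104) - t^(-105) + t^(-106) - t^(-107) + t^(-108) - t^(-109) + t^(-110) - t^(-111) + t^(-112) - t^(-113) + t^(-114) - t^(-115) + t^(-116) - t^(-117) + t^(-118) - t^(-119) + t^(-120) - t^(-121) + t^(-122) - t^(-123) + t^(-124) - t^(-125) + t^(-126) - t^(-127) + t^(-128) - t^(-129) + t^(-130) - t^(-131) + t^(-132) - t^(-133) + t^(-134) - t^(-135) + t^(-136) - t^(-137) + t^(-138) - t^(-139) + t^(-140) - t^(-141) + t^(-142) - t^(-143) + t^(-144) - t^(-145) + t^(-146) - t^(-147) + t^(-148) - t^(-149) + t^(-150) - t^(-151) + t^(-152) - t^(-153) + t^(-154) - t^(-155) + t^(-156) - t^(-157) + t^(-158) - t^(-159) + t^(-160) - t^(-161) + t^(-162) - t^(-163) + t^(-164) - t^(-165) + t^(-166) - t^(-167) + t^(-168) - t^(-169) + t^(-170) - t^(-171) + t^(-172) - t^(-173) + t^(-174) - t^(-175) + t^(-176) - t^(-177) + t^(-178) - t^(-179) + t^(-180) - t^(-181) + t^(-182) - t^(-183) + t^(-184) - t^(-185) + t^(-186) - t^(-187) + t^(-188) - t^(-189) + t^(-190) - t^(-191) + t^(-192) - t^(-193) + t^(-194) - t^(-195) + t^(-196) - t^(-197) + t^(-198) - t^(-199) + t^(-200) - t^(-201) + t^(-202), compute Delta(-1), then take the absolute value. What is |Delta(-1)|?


Step 1: The polynomial has 405 terms with alternating signs, exponents from 202 down to -202.
Step 2: Substitute t = -1. The i-th term has coefficient (-1)^i and exponent (m-i),
  so its value is (-1)^i * (-1)^(m-i) = (-1)^m = 1 for every i.
Step 3: All 405 terms equal 1, so Delta(-1) = 405 * (1) = 405
Step 4: |Delta(-1)| = 405

405


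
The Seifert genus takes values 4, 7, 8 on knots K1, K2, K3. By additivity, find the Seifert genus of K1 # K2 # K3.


The Seifert genus is additive under connected sum.
Seifert genus(K1 # K2 # K3) = (4) + (7) + (8)
= 19

19


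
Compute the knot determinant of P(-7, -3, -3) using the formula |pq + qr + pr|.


Step 1: Compute pq + qr + pr.
pq = (-7)*(-3) = 21
qr = (-3)*(-3) = 9
pr = (-7)*(-3) = 21
pq + qr + pr = 21 + 9 + 21 = 51
Step 2: Take absolute value.
det(P(-7,-3,-3)) = |51| = 51

51


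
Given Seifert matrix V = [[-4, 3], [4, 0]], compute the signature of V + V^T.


Step 1: V + V^T = [[-8, 7], [7, 0]]
Step 2: trace = -8, det = -49
Step 3: Discriminant = (-8)^2 - 4*(-49) = 260
Step 4: Eigenvalues: 4.06226, -12.0623
Step 5: Signature = (# positive eigenvalues) - (# negative eigenvalues) = 0

0


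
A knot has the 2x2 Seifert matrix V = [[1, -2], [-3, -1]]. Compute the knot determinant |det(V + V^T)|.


Step 1: Form V + V^T where V = [[1, -2], [-3, -1]]
  V^T = [[1, -3], [-2, -1]]
  V + V^T = [[2, -5], [-5, -2]]
Step 2: det(V + V^T) = 2*(-2) - (-5)*(-5)
  = -4 - 25 = -29
Step 3: Knot determinant = |det(V + V^T)| = |-29| = 29

29


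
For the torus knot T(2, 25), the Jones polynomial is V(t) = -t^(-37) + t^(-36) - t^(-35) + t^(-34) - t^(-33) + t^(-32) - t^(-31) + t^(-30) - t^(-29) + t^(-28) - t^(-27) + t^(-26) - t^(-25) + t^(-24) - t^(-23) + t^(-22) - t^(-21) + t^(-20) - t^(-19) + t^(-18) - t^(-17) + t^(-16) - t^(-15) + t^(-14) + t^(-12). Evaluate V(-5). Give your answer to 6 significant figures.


Substituting t = -5 into V(t) = -t^(-37) + t^(-36) - t^(-35) + t^(-34) - t^(-33) + t^(-32) - t^(-31) + t^(-30) - t^(-29) + t^(-28) - t^(-27) + t^(-26) - t^(-25) + t^(-24) - t^(-23) + t^(-22) - t^(-21) + t^(-20) - t^(-19) + t^(-18) - t^(-17) + t^(-16) - t^(-15) + t^(-14) + t^(-12):
  (-)t^(-37) = 1.37439e-26
  (+)t^(-36) = 6.87195e-26
  (-)t^(-35) = 3.43597e-25
  (+)t^(-34) = 1.71799e-24
  (-)t^(-33) = 8.58993e-24
  (+)t^(-32) = 4.29497e-23
  (-)t^(-31) = 2.14748e-22
  (+)t^(-30) = 1.07374e-21
  (-)t^(-29) = 5.36871e-21
  (+)t^(-28) = 2.68435e-20
  (-)t^(-27) = 1.34218e-19
  (+)t^(-26) = 6.71089e-19
  (-)t^(-25) = 3.35544e-18
  (+)t^(-24) = 1.67772e-17
  (-)t^(-23) = 8.38861e-17
  (+)t^(-22) = 4.1943e-16
  (-)t^(-21) = 2.09715e-15
  (+)t^(-20) = 1.04858e-14
  (-)t^(-19) = 5.24288e-14
  (+)t^(-18) = 2.62144e-13
  (-)t^(-17) = 1.31072e-12
  (+)t^(-16) = 6.5536e-12
  (-)t^(-15) = 3.2768e-11
  (+)t^(-14) = 1.6384e-10
  (+)t^(-12) = 4.096e-09
Sum = (1.37439e-26) + (6.87195e-26) + (3.43597e-25) + (1.71799e-24) + (8.58993e-24) + (4.29497e-23) + (2.14748e-22) + (1.07374e-21) + (5.36871e-21) + (2.68435e-20) + (1.34218e-19) + (6.71089e-19) + (3.35544e-18) + (1.67772e-17) + (8.38861e-17) + (4.1943e-16) + (2.09715e-15) + (1.04858e-14) + (5.24288e-14) + (2.62144e-13) + (1.31072e-12) + (6.5536e-12) + (3.2768e-11) + (1.6384e-10) + (4.096e-09)
= 4.3008e-09
Rounded to 6 significant figures: 4.3008e-09

4.3008e-09


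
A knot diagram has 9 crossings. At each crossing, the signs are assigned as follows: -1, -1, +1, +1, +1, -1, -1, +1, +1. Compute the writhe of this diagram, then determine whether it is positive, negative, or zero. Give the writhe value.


Step 1: Count positive crossings (+1).
Positive crossings: 5
Step 2: Count negative crossings (-1).
Negative crossings: 4
Step 3: Writhe = (positive) - (negative)
w = 5 - 4 = 1
Step 4: |w| = 1, and w is positive

1


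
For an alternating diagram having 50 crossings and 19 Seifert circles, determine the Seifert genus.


For alternating knots, g = (c - s + 1)/2.
= (50 - 19 + 1)/2
= 32/2 = 16

16


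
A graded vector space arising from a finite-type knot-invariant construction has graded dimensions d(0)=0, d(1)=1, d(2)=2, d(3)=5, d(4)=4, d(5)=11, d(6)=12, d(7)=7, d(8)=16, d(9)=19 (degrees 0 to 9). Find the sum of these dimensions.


Total dimension = d(0) + d(1) + ... + d(9)
= 0 + 1 + 2 + 5 + 4 + 11 + 12 + 7 + 16 + 19
= 77

77


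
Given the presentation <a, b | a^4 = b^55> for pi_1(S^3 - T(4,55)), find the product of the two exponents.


The relation is a^4 = b^55.
Product of exponents = 4 * 55
= 220

220


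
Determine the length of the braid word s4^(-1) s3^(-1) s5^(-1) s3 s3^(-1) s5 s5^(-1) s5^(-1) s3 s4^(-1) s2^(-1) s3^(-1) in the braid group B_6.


The word length counts the number of generators (including inverses).
Listing each generator: s4^(-1), s3^(-1), s5^(-1), s3, s3^(-1), s5, s5^(-1), s5^(-1), s3, s4^(-1), s2^(-1), s3^(-1)
There are 12 generators in this braid word.

12


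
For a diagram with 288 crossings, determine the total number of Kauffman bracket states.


Each crossing contributes 2 choices (A-smoothing or B-smoothing).
Total states = 2^288 = 497323236409786642155382248146820840100456150797347717440463976893159497012533375533056

497323236409786642155382248146820840100456150797347717440463976893159497012533375533056


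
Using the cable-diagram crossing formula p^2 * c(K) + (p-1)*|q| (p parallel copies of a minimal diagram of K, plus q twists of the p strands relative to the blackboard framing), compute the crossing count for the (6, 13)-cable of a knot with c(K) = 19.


Step 1: Each of the c(K) crossings of the companion diagram becomes p*p = p^2 crossings among the p parallel strands, and each of the |q| twists s_1 s_2 ... s_(p-1) adds (p-1) crossings.
  Crossings = p^2 * c(K) + (p-1)*|q|
Step 2: = 6^2 * 19 + (6-1)*13
Step 3: = 36*19 + 5*13
Step 4: = 684 + 65 = 749

749


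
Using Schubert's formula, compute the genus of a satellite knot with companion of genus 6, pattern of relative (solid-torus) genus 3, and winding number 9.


Schubert: g(satellite) = g_rel(pattern) + |winding| * g(companion),
where g_rel(pattern) is the genus of the pattern relative to the solid torus.
= 3 + 9 * 6
= 3 + 54 = 57

57


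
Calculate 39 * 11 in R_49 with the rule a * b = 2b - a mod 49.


39 * 11 = 2*11 - 39 mod 49
= 22 - 39 mod 49
= -17 mod 49 = 32

32


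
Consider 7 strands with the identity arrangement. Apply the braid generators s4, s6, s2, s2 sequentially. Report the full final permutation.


Starting with identity [1, 2, 3, 4, 5, 6, 7].
Apply generators in sequence:
  After s4: [1, 2, 3, 5, 4, 6, 7]
  After s6: [1, 2, 3, 5, 4, 7, 6]
  After s2: [1, 3, 2, 5, 4, 7, 6]
  After s2: [1, 2, 3, 5, 4, 7, 6]
Final permutation: [1, 2, 3, 5, 4, 7, 6]

[1, 2, 3, 5, 4, 7, 6]


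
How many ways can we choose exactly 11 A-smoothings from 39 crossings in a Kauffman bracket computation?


We choose which 11 of 39 crossings get A-smoothings.
C(39, 11) = 39! / (11! * 28!)
= 1676056044

1676056044


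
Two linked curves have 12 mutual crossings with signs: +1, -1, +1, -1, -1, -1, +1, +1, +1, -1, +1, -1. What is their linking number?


Step 1: Count positive crossings: 6
Step 2: Count negative crossings: 6
Step 3: Sum of signs = 6 - 6 = 0
Step 4: Linking number = sum/2 = 0/2 = 0

0


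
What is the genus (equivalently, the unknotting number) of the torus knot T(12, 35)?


For a torus knot T(p,q), both the unknotting number and genus equal (p-1)(q-1)/2.
= (12-1)(35-1)/2
= 11*34/2
= 374/2 = 187

187


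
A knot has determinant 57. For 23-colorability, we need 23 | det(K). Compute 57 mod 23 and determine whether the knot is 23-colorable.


Step 1: A knot is p-colorable if and only if p divides its determinant.
Step 2: Compute 57 mod 23.
57 = 2 * 23 + 11
Step 3: 57 mod 23 = 11
Step 4: The knot is 23-colorable: no

11


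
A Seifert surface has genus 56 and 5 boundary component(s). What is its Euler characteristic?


chi = 2 - 2g - b
= 2 - 2*56 - 5
= 2 - 112 - 5 = -115

-115


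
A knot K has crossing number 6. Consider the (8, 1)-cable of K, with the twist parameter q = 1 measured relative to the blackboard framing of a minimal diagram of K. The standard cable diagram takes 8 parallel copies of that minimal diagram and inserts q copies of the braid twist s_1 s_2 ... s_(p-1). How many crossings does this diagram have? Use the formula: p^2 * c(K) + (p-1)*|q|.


Step 1: Each of the c(K) crossings of the companion diagram becomes p*p = p^2 crossings among the p parallel strands, and each of the |q| twists s_1 s_2 ... s_(p-1) adds (p-1) crossings.
  Crossings = p^2 * c(K) + (p-1)*|q|
Step 2: = 8^2 * 6 + (8-1)*1
Step 3: = 64*6 + 7*1
Step 4: = 384 + 7 = 391

391
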